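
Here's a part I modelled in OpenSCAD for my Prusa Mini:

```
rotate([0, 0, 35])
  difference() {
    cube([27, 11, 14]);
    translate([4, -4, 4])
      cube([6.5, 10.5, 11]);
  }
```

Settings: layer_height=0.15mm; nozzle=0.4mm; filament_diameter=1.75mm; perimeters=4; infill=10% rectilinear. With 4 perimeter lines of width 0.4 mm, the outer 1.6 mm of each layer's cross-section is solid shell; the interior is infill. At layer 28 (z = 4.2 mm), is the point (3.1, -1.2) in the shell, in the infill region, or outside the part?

outside

At z = 4.2 mm: the cube (footprint 27×11) is included at this height; the cube at (4, -4) is present — its section is the full 6.5×10.5 rectangle; Subtracting the remaining from the first: starting from the 27×11 cube, the 6.5×10.5 cube at (4, -4) partially overlaps it — only the 42.25 mm² overlap (of its 68.25 mm²) is removed, clipping the outline — 1 connected region; (rotated 35° about Z; rotation is an isometry so areas/perimeters/island counts are preserved). Overall, the cross-section is a single solid region. Undo the 35° rotation: the query point maps to (1.851, -2.761) in the un-rotated model frame. The nearest boundary edge runs (4.00, 0.00)→(0.00, 0.00); distance from the point to it = 2.76 mm. The point is not inside any of the regions above, so it lies outside the cross-section (2.76 mm from the nearest boundary).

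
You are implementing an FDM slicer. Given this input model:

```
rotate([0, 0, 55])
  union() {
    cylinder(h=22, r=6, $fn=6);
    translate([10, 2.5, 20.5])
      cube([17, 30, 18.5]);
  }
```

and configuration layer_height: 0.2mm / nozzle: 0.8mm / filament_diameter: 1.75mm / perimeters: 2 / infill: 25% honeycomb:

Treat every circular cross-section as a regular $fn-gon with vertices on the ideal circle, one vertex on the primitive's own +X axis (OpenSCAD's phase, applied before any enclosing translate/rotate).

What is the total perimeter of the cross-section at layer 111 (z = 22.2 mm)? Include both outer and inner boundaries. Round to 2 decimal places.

94.00 mm

At z = 22.2 mm: the cylinder does not reach this height (z outside [0, 22]); the cube at (10, 2.5) is present — its section is the full 17×30 rectangle (perimeter 94.00 mm); Taking the union: only the 17×30 cube at (10, 2.5) is present, so the union is just that shape — boundary = 94.00 mm; (rotated 55° about Z; rotation is an isometry so areas/perimeters/island counts are preserved). Overall, the cross-section is a single solid region. Total boundary length (outer) = 94.00 mm.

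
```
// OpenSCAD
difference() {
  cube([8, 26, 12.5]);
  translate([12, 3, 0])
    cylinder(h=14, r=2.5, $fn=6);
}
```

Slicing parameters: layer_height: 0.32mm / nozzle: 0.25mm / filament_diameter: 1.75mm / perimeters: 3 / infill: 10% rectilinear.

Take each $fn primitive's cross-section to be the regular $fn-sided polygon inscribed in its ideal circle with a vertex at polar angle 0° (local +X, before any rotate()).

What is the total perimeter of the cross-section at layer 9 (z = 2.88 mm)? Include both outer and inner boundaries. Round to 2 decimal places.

At z = 2.88 mm: the cube is present — its section is the full 8×26 rectangle (perimeter 68.00 mm); the r=2.5 cylinder at (12, 3) contributes a regular 6-gon of circumradius 2.5 (perimeter = 2·6·2.500·sin(180°/6) = 15.00 mm); Subtracting the remaining from the first: starting from the 8×26 cube, the r=2.5 cylinder at (12, 3) misses the remaining region (no effect) — boundary = 68.00 mm. Overall, the cross-section is a single solid region. Total boundary length (outer) = 68.00 mm.

68.00 mm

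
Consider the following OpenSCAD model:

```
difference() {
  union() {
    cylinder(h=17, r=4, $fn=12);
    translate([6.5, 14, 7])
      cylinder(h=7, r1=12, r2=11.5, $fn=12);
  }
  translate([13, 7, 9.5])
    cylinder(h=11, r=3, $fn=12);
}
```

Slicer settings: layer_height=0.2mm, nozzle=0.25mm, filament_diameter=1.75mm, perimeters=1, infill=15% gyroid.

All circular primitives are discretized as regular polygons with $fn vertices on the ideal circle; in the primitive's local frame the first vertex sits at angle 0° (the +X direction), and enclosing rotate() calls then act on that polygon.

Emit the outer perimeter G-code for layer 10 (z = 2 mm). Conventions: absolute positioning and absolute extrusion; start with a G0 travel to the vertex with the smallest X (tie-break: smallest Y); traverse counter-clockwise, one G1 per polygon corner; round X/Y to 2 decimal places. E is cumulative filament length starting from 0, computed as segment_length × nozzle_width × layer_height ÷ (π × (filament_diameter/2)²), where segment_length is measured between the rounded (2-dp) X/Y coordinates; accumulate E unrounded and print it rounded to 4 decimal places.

At z = 2 mm: the r=4 cylinder contributes a regular 12-gon of circumradius 4; the cone at (6.5, 14) is not intersected at this z (z outside [7, 14]); Combining (union): only the r=4 cylinder is present, so the union is just that shape — 1 connected region; the cylinder at (13, 7) is absent (z outside [9.5, 20.5]); After the difference (first − rest): none of the subtracted shapes is present at this height, so the result so far is unchanged — 1 connected region. The outline is a single polygon with 12 vertices. Extrusion per mm of travel: 0.25 × 0.2 / (π × 0.875²) = 0.020788. Accumulating E over each segment gives final E = 0.5162.

G0 X-4.00 Y0.00 Z2.00
G1 X-3.46 Y-2.00 E0.0431
G1 X-2.00 Y-3.46 E0.0860
G1 X0.00 Y-4.00 E0.1290
G1 X2.00 Y-3.46 E0.1721
G1 X3.46 Y-2.00 E0.2150
G1 X4.00 Y0.00 E0.2581
G1 X3.46 Y2.00 E0.3012
G1 X2.00 Y3.46 E0.3441
G1 X0.00 Y4.00 E0.3871
G1 X-2.00 Y3.46 E0.4302
G1 X-3.46 Y2.00 E0.4731
G1 X-4.00 Y0.00 E0.5162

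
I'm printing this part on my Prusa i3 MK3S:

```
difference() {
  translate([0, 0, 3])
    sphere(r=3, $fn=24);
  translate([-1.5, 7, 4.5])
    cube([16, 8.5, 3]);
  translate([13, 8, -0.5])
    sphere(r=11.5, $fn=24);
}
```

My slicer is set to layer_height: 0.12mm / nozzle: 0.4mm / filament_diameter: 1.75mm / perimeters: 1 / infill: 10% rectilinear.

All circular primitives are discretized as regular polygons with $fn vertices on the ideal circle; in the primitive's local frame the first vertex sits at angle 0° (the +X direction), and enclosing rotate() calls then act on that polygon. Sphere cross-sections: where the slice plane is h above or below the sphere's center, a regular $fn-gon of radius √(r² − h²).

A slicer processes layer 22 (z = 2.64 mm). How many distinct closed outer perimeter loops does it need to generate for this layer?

At z = 2.64 mm: the r=3 sphere contributes a regular 24-gon of circumradius √(3²−0.36²) = 2.978; the cube at (-1.5, 7) is not intersected at this z (z outside [4.5, 7.5]); the r=11.5 sphere at (13, 8) slices to a regular 24-gon of circumradius 11.063 (√(r²−h²) with h=3.14 from center); Subtracting the remaining from the first: starting from the r=3 sphere, the r=11.5 sphere at (13, 8) misses the remaining region (no effect) — 1 connected region. The result has 1 disconnected region.

1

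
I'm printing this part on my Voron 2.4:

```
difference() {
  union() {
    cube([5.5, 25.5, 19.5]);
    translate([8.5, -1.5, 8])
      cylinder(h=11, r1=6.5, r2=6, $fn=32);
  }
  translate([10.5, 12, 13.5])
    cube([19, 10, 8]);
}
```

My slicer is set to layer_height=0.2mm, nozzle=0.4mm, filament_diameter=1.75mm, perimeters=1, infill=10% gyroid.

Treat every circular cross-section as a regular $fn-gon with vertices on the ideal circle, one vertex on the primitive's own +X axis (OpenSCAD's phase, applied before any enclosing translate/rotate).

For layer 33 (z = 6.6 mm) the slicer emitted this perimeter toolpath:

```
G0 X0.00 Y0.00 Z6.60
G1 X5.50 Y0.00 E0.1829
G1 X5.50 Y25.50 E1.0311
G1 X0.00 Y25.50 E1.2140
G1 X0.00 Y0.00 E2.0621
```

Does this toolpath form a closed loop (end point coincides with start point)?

Start point (G0): (0.00, 0.00). End point (last G1): the path returns to the start — closed.

yes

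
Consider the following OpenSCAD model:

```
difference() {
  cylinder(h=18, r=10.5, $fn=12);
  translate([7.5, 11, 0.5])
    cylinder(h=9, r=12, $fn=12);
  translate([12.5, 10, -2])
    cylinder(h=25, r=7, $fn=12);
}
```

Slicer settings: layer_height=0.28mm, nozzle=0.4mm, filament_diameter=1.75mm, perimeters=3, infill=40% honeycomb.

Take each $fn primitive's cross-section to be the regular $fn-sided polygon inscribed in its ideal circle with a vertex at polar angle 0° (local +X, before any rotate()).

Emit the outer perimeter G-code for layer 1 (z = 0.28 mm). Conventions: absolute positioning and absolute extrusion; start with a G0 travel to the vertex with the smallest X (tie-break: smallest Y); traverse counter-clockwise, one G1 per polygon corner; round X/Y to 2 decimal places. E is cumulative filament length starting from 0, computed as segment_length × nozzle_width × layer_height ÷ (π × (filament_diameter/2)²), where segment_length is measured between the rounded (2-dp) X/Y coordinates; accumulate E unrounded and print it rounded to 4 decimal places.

G0 X-10.50 Y0.00 Z0.28
G1 X-9.09 Y-5.25 E0.2531
G1 X-5.25 Y-9.09 E0.5060
G1 X0.00 Y-10.50 E0.7591
G1 X5.25 Y-9.09 E1.0122
G1 X9.09 Y-5.25 E1.2651
G1 X10.50 Y0.00 E1.5182
G1 X9.48 Y3.81 E1.7019
G1 X9.00 Y3.94 E1.7251
G1 X6.44 Y6.50 E1.8936
G1 X5.92 Y8.42 E1.9863
G1 X5.25 Y9.09 E2.0304
G1 X0.00 Y10.50 E2.2835
G1 X-5.25 Y9.09 E2.5366
G1 X-9.09 Y5.25 E2.7895
G1 X-10.50 Y0.00 E3.0426

At z = 0.28 mm: the r=10.5 cylinder contributes a regular 12-gon of circumradius 10.5; the cylinder at (7.5, 11) is absent (z outside [0.5, 9.5]); the r=7 cylinder at (12.5, 10) contributes a regular 12-gon of circumradius 7; Taking the first minus the rest: starting from the r=10.5 cylinder, the r=7 cylinder at (12.5, 10) partially overlaps it — only the 4.35 mm² overlap (of its 147.00 mm²) is removed, clipping the outline — 1 connected region. The outline is a single polygon with 15 vertices. Extrusion per mm of travel: 0.4 × 0.28 / (π × 0.875²) = 0.046564. Accumulating E over each segment gives final E = 3.0426.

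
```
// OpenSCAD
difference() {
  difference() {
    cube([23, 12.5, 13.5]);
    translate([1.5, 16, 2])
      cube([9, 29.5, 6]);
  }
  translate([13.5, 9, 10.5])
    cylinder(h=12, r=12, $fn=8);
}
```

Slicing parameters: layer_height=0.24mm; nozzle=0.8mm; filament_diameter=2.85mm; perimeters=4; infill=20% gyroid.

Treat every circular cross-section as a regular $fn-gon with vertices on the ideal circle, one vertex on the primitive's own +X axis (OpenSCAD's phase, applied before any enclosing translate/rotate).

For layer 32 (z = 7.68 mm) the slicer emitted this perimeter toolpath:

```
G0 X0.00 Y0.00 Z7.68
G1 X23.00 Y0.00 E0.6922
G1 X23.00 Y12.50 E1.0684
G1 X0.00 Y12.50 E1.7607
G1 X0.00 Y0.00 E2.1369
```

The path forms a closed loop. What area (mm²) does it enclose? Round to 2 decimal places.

287.50 mm²

Apply the shoelace formula to the sequence of (X, Y) vertices; enclosed area = 287.50 mm².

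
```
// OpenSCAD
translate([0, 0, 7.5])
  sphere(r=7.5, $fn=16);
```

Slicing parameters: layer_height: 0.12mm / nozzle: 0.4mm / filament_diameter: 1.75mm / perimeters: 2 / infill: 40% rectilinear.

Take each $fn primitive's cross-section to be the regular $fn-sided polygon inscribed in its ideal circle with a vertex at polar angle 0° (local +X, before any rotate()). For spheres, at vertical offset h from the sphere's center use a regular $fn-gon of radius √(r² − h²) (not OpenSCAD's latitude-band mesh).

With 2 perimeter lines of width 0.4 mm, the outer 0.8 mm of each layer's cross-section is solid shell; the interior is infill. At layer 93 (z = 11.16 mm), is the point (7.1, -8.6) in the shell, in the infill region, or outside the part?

At z = 11.16 mm: the sphere: section is a regular 16-gon, circumradius = √(r²−h²) = √(7.5²−3.66²) = 6.546. Overall, the cross-section is a single solid region. The nearest boundary edge runs (2.51, -6.05)→(4.63, -4.63); distance from the point to it = 4.67 mm. The point is not inside any of the regions above, so it lies outside the cross-section (4.67 mm from the nearest boundary).

outside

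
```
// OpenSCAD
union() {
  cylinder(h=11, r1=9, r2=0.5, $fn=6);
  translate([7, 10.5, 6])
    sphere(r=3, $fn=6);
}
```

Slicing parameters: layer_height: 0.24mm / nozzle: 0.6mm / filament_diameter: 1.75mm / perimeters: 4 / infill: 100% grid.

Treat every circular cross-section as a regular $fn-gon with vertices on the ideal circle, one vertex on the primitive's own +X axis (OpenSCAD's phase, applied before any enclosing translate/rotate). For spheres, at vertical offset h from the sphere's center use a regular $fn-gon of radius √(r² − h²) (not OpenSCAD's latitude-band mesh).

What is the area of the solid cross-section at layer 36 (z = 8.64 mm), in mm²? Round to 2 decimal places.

19.30 mm²

At z = 8.64 mm: the cone contributes a regular 6-gon of circumradius 2.324 (interpolated between r1=9 and r2=0.5 at t=0.785) (area = (6/2)·2.324²·sin(360°/6) = 14.03 mm²); the r=3 sphere at (7, 10.5) slices to a regular 6-gon of circumradius 1.425 (√(r²−h²) with h=2.64 from center) (area = (6/2)·1.425²·sin(360°/6) = 5.28 mm²); Taking the union: the 2 present regions are separate (no shared area or edge), so areas and boundary lengths simply add and each stays a separate island — area = 19.30 mm². Overall, the cross-section has 2 separate islands. Net area = 19.30 mm².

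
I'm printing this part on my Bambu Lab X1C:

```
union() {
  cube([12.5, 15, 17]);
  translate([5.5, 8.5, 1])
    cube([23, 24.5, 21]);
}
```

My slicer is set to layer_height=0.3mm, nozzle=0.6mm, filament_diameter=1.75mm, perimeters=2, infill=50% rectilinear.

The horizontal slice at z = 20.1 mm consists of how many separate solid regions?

1

At z = 20.1 mm: the cube is absent (z outside [0, 17]); the 23×24.5 cube at (5.5, 8.5) contributes its full rectangle; Combining (union): only the 23×24.5 cube at (5.5, 8.5) is present, so the union is just that shape — 1 connected region. The result has 1 disconnected region.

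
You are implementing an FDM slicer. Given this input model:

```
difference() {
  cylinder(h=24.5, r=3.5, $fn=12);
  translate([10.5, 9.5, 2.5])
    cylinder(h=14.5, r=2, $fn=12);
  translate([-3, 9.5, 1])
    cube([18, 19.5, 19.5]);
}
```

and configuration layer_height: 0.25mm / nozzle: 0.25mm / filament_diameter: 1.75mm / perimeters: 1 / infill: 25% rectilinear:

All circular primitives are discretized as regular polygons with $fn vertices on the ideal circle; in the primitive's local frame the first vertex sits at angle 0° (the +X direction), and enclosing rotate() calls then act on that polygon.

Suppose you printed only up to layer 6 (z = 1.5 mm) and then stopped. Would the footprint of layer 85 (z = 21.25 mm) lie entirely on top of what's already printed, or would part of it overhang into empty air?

Compare the two slices. At z = 1.5: the r=3.5 cylinder gives a regular 12-gon of circumradius 3.5 (constant along its height) (area = (12/2)·3.500²·sin(360°/12) = 36.75 mm²); the cylinder at (10.5, 9.5) is absent (z outside [2.5, 17]); the cube at (-3, 9.5) (footprint 18×19.5) is included at this height (area 351.00 mm²); Subtracting the remaining from the first: starting from the r=3.5 cylinder (36.75 mm²), the 18×19.5 cube at (-3, 9.5) misses the remaining region (no effect) — area = 36.75 mm². At z = 21.25: the r=3.5 cylinder contributes a regular 12-gon of circumradius 3.5 (area = (12/2)·3.500²·sin(360°/12) = 36.75 mm²); the cylinder at (10.5, 9.5) is not intersected at this z (z outside [2.5, 17]); the cube at (-3, 9.5) does not reach this height (z outside [1, 20.5]); After the difference (first − rest): none of the subtracted shapes is present at this height, so the r=3.5 cylinder is unchanged — area = 36.75 mm². Checking containment: the cross-section at z = 21.25 is a subset of the cross-section at z = 1.5.

entirely on top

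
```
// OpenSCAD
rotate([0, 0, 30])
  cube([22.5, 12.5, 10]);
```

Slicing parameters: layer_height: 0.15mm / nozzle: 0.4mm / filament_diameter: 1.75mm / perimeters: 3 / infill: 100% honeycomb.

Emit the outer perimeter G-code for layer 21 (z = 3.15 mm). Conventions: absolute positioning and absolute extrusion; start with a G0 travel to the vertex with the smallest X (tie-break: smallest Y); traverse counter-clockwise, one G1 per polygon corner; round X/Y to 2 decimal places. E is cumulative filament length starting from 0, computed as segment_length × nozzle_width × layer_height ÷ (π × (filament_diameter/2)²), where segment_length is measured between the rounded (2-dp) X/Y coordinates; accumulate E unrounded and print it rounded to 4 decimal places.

At z = 3.15 mm: the cube (footprint 22.5×12.5) is included at this height; (rotated 30° about Z; rotation is an isometry so areas/perimeters/island counts are preserved). The outline is a single polygon with 4 vertices. Extrusion per mm of travel: 0.4 × 0.15 / (π × 0.875²) = 0.024945. Accumulating E over each segment gives final E = 1.7466.

G0 X-6.25 Y10.83 Z3.15
G1 X0.00 Y0.00 E0.3119
G1 X19.49 Y11.25 E0.8733
G1 X13.24 Y22.08 E1.1852
G1 X-6.25 Y10.83 E1.7466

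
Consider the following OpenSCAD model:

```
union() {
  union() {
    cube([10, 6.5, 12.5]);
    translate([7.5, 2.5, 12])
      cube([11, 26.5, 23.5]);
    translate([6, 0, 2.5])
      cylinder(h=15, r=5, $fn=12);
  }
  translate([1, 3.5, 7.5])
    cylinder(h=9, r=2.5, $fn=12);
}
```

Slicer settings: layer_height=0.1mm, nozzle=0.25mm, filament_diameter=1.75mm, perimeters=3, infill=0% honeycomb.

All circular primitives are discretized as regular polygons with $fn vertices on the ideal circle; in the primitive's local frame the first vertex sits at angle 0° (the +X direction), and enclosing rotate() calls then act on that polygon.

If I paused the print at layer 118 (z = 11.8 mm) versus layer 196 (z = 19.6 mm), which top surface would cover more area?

Layer 118 (z = 11.8): the cube (footprint 10×6.5) is included at this height (area 65.00 mm²); the cube at (7.5, 2.5) does not reach this height (z outside [12, 35.5]); the cylinder at (6, 0): section is a regular 12-gon, circumradius r=5 (area = (12/2)·5.000²·sin(360°/12) = 75.00 mm²); Merging all regions: the regions partially overlap — summed areas 140.00 mm² minus the doubly-counted overlap 35.78 mm² gives 104.22 mm² — area = 104.22 mm²; the cylinder at (1, 3.5): section is a regular 12-gon, circumradius r=2.5 (area = (12/2)·2.500²·sin(360°/12) = 18.75 mm²); Combining (union): the regions partially overlap — summed areas 122.97 mm² minus the doubly-counted overlap 14.11 mm² gives 108.86 mm² — area = 108.86 mm². So its area = 108.86 mm². Layer 196 (z = 19.6): the cube does not reach this height (z outside [0, 12.5]); the cube at (7.5, 2.5) (footprint 11×26.5) is included at this height (area 291.50 mm²); the cylinder at (6, 0) is not intersected at this z (z outside [2.5, 17.5]); Merging all regions: only the 11×26.5 cube at (7.5, 2.5) is present, so the union is just that shape — area = 291.50 mm²; the cylinder at (1, 3.5) does not reach this height (z outside [7.5, 16.5]); Taking the union: only that combined region is present, so the union is just that shape — area = 291.50 mm². So its area = 291.50 mm². Layer 196 is larger (291.50 vs 108.86 mm²).

layer 196 (z = 19.6 mm)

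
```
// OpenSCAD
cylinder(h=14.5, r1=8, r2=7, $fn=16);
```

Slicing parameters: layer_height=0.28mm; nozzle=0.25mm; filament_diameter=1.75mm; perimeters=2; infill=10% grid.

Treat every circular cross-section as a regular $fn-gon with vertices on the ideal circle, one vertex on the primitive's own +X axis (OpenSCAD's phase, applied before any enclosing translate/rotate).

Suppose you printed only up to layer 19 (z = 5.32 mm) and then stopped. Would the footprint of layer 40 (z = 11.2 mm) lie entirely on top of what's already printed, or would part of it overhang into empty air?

entirely on top

Compare the two slices. At z = 5.32: the cone contributes a regular 16-gon of circumradius 7.633 (interpolated between r1=8 and r2=7 at t=0.367) (area = (16/2)·7.633²·sin(360°/16) = 178.37 mm²). At z = 11.2: the cone contributes a regular 16-gon of circumradius 7.228 (interpolated between r1=8 and r2=7 at t=0.772) (area = (16/2)·7.228²·sin(360°/16) = 159.92 mm²). Checking containment: the cross-section at z = 11.2 is a subset of the cross-section at z = 5.32.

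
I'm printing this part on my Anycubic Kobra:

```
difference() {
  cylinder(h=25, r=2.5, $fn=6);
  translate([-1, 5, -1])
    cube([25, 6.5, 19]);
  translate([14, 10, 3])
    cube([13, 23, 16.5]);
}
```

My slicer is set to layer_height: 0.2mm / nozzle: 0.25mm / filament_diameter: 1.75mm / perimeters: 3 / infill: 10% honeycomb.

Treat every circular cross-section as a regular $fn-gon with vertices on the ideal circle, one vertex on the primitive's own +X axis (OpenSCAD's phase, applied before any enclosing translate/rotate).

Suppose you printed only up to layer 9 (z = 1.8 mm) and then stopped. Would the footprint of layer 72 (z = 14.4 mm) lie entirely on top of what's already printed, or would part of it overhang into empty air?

Compare the two slices. At z = 1.8: the cylinder: section is a regular 6-gon, circumradius r=2.5 (area = (6/2)·2.500²·sin(360°/6) = 16.24 mm²); the 25×6.5 cube at (-1, 5) contributes its full rectangle (area 162.50 mm²); the cube at (14, 10) is absent (z outside [3, 19.5]); After the difference (first − rest): starting from the r=2.5 cylinder (16.24 mm²), the 25×6.5 cube at (-1, 5) misses the remaining region (no effect) — area = 16.24 mm². At z = 14.4: the r=2.5 cylinder gives a regular 6-gon of circumradius 2.5 (constant along its height) (area = (6/2)·2.500²·sin(360°/6) = 16.24 mm²); the cube at (-1, 5) is present — its section is the full 25×6.5 rectangle (area 162.50 mm²); the cube at (14, 10) is present — its section is the full 13×23 rectangle (area 299.00 mm²); After the difference (first − rest): starting from the r=2.5 cylinder (16.24 mm²), the 25×6.5 cube at (-1, 5) misses the remaining region (no effect); the 13×23 cube at (14, 10) misses the remaining region (no effect) — area = 16.24 mm². Checking containment: the cross-section at z = 14.4 is a subset of the cross-section at z = 1.8.

entirely on top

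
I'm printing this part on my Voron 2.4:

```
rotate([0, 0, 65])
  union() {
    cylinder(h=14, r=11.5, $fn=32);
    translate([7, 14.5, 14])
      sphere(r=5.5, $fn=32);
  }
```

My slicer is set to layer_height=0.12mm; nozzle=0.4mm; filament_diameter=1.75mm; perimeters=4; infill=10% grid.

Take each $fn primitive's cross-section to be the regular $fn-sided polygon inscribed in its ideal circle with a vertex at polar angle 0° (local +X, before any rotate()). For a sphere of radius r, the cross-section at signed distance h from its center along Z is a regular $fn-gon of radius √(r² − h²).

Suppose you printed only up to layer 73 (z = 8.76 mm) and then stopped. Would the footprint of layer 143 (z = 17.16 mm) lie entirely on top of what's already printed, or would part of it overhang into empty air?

Compare the two slices. At z = 8.76: the r=11.5 cylinder gives a regular 32-gon of circumradius 11.5 (constant along its height) (area = (32/2)·11.500²·sin(360°/32) = 412.81 mm²); the r=5.5 sphere at (7, 14.5) contributes a regular 32-gon of circumradius √(5.5²−5.24²) = 1.671 (area = (32/2)·1.671²·sin(360°/32) = 8.72 mm²); Merging all regions: the 2 present regions are separate (no shared area or edge), so areas and boundary lengths simply add and each stays a separate island — area = 421.53 mm²; (rotated 65° about Z; rotation is an isometry so areas/perimeters/island counts are preserved). At z = 17.16: the cylinder does not reach this height (z outside [0, 14]); the r=5.5 sphere at (7, 14.5) contributes a regular 32-gon of circumradius √(5.5²−3.16²) = 4.502 (area = (32/2)·4.502²·sin(360°/32) = 63.25 mm²); Merging all regions: only the r=5.5 sphere at (7, 14.5) is present, so the union is just that shape — area = 63.25 mm²; (rotated 65° about Z; rotation is an isometry so areas/perimeters/island counts are preserved). Checking containment: at z = 17.16 the cross-section extends beyond the z = 8.76 cross-section by about 54.54 mm².

part overhangs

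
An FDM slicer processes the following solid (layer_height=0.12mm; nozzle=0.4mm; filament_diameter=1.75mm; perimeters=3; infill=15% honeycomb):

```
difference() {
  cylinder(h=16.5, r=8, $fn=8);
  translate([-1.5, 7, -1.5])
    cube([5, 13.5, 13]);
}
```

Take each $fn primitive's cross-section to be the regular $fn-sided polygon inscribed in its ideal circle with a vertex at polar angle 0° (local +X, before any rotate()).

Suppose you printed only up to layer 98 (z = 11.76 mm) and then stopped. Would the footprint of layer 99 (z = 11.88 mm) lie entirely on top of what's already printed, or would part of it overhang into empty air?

Compare the two slices. At z = 11.76: the r=8 cylinder gives a regular 8-gon of circumradius 8 (constant along its height) (area = (8/2)·8.000²·sin(360°/8) = 181.02 mm²); the cube at (-1.5, 7) does not reach this height (z outside [-1.5, 11.5]); Taking the first minus the rest: none of the subtracted shapes is present at this height, so the r=8 cylinder is unchanged — area = 181.02 mm². At z = 11.88: the r=8 cylinder contributes a regular 8-gon of circumradius 8 (area = (8/2)·8.000²·sin(360°/8) = 181.02 mm²); the cube at (-1.5, 7) is absent (z outside [-1.5, 11.5]); Taking the first minus the rest: none of the subtracted shapes is present at this height, so the r=8 cylinder is unchanged — area = 181.02 mm². Checking containment: the cross-section at z = 11.88 is a subset of the cross-section at z = 11.76.

entirely on top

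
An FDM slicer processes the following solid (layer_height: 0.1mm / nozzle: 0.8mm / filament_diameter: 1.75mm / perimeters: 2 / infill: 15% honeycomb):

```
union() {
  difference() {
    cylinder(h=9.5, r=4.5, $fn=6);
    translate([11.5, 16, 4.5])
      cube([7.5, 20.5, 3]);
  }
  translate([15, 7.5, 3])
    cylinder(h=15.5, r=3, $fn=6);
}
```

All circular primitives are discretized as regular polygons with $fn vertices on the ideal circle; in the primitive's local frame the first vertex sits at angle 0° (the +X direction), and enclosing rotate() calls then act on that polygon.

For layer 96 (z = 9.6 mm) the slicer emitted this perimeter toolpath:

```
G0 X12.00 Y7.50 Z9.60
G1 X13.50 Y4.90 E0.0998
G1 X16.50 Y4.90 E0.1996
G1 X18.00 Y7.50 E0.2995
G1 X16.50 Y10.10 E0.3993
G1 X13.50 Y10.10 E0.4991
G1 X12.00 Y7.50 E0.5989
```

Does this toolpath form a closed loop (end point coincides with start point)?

yes

Start point (G0): (12.00, 7.50). End point (last G1): the path returns to the start — closed.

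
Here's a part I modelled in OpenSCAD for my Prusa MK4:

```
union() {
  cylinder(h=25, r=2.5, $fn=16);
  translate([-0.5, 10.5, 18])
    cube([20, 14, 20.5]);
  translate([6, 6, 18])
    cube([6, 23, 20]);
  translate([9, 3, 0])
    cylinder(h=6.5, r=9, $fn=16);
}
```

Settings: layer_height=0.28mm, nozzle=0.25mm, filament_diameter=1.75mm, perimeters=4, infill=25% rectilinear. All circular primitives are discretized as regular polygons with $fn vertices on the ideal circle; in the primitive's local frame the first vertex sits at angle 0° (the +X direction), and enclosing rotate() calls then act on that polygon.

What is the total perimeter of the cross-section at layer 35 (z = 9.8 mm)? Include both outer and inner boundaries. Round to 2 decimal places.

15.61 mm

At z = 9.8 mm: the r=2.5 cylinder gives a regular 16-gon of circumradius 2.5 (constant along its height) (perimeter = 2·16·2.500·sin(180°/16) = 15.61 mm); the cube at (-0.5, 10.5) is absent (z outside [18, 38.5]); the cube at (6, 6) is not intersected at this z (z outside [18, 38]); the cylinder at (9, 3) is not intersected at this z (z outside [0, 6.5]); Combining (union): only the r=2.5 cylinder is present, so the union is just that shape — boundary = 15.61 mm. Overall, the cross-section is a single solid region. Total boundary length (outer) = 15.61 mm.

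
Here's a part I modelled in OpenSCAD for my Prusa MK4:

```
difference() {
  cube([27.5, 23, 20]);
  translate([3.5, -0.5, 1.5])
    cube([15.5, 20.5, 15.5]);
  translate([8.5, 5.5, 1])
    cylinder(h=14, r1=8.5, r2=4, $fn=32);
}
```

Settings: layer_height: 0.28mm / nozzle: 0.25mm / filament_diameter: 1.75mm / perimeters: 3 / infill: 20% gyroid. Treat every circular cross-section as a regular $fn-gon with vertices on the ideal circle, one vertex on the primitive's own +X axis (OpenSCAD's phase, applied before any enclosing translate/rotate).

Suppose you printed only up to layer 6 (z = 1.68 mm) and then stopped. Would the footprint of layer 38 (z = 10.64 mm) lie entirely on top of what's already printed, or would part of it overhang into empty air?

part overhangs

Compare the two slices. At z = 1.68: the 27.5×23 cube contributes its full rectangle (area 632.50 mm²); the 15.5×20.5 cube at (3.5, -0.5) contributes its full rectangle (area 317.75 mm²); the cone at (8.5, 5.5): at t=0.049 of its height the radius interpolates to r₁+(r₂−r₁)t = 8.281, giving a regular 32-gon of that circumradius (area = (32/2)·8.281²·sin(360°/32) = 214.08 mm²); Taking the first minus the rest: starting from the 27.5×23 cube (632.50 mm²), the 15.5×20.5 cube at (3.5, -0.5) partially overlaps it — only the 310.00 mm² overlap (of its 317.75 mm²) is removed, clipping the outline; the cone at (8.5, 5.5) partially overlaps it — only the 29.20 mm² overlap (of its 214.08 mm²) is removed, clipping the outline — area = 293.30 mm². At z = 10.64: the 27.5×23 cube contributes its full rectangle (area 632.50 mm²); the 15.5×20.5 cube at (3.5, -0.5) contributes its full rectangle (area 317.75 mm²); the cone at (8.5, 5.5) (r1=8.5→r2=4) has section circumradius 5.401 here — a regular 32-gon (area = (32/2)·5.401²·sin(360°/32) = 91.07 mm²); Taking the first minus the rest: starting from the 27.5×23 cube (632.50 mm²), the 15.5×20.5 cube at (3.5, -0.5) partially overlaps it — only the 310.00 mm² overlap (of its 317.75 mm²) is removed, clipping the outline; the cone at (8.5, 5.5) partially overlaps it — only the 1.03 mm² overlap (of its 91.07 mm²) is removed, clipping the outline — area = 321.47 mm². Checking containment: at z = 10.64 the cross-section extends beyond the z = 1.68 cross-section by about 28.17 mm².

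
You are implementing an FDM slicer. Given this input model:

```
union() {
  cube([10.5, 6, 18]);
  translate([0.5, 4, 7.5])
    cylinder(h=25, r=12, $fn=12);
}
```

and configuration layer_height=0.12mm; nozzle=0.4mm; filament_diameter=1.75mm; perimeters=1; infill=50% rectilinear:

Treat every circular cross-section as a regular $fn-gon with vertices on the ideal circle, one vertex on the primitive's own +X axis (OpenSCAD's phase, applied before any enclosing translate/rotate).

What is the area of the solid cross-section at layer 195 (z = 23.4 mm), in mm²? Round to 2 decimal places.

At z = 23.4 mm: the cube does not reach this height (z outside [0, 18]); the cylinder at (0.5, 4): section is a regular 12-gon, circumradius r=12 (area = (12/2)·12.000²·sin(360°/12) = 432.00 mm²); Merging all regions: only the r=12 cylinder at (0.5, 4) is present, so the union is just that shape — area = 432.00 mm². Overall, the cross-section is a single solid region. Net area = 432.00 mm².

432.00 mm²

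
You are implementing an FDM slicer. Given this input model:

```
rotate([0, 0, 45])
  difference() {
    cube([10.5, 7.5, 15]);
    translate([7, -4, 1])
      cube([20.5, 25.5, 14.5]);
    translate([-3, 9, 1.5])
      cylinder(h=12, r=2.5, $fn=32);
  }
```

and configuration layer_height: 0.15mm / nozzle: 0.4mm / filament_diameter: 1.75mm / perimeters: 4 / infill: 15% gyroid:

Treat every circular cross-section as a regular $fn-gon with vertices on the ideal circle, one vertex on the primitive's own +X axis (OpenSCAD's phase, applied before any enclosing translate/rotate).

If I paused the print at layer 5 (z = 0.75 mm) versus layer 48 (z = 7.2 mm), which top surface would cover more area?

Layer 5 (z = 0.75): the cube (footprint 10.5×7.5) is included at this height (area 78.75 mm²); the cube at (7, -4) does not reach this height (z outside [1, 15.5]); the cylinder at (-3, 9) does not reach this height (z outside [1.5, 13.5]); Taking the first minus the rest: none of the subtracted shapes is present at this height, so the 10.5×7.5 cube is unchanged — area = 78.75 mm²; (rotated 45° about Z; rotation is an isometry so areas/perimeters/island counts are preserved). So its area = 78.75 mm². Layer 48 (z = 7.2): the 10.5×7.5 cube contributes its full rectangle (area 78.75 mm²); the cube at (7, -4) (footprint 20.5×25.5) is included at this height (area 522.75 mm²); the r=2.5 cylinder at (-3, 9) contributes a regular 32-gon of circumradius 2.5 (area = (32/2)·2.500²·sin(360°/32) = 19.51 mm²); Taking the first minus the rest: starting from the 10.5×7.5 cube (78.75 mm²), the 20.5×25.5 cube at (7, -4) partially overlaps it — only the 26.25 mm² overlap (of its 522.75 mm²) is removed, clipping the outline; the r=2.5 cylinder at (-3, 9) misses the remaining region (no effect) — area = 52.50 mm²; (whole slice rotated 45° about Z — lengths, areas and connectivity unchanged). So its area = 52.50 mm². Layer 5 is larger (78.75 vs 52.50 mm²).

layer 5 (z = 0.75 mm)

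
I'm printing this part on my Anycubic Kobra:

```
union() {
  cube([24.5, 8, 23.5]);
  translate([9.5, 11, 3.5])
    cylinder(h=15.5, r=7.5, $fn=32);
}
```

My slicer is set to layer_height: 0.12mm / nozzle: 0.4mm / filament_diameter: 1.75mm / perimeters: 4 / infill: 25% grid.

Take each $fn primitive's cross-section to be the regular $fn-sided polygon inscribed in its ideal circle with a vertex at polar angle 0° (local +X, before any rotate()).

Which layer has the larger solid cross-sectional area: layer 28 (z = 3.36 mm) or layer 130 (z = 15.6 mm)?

Layer 28 (z = 3.36): the cube is present — its section is the full 24.5×8 rectangle (area 196.00 mm²); the cylinder at (9.5, 11) does not reach this height (z outside [3.5, 19]); Merging all regions: only the 24.5×8 cube is present, so the union is just that shape — area = 196.00 mm². So its area = 196.00 mm². Layer 130 (z = 15.6): the 24.5×8 cube contributes its full rectangle (area 196.00 mm²); the r=7.5 cylinder at (9.5, 11) gives a regular 32-gon of circumradius 7.5 (constant along its height) (area = (32/2)·7.500²·sin(360°/32) = 175.58 mm²); Taking the union: the regions partially overlap — summed areas 371.58 mm² minus the doubly-counted overlap 44.16 mm² gives 327.42 mm² — area = 327.42 mm². So its area = 327.42 mm². Layer 130 is larger (327.42 vs 196.00 mm²).

layer 130 (z = 15.6 mm)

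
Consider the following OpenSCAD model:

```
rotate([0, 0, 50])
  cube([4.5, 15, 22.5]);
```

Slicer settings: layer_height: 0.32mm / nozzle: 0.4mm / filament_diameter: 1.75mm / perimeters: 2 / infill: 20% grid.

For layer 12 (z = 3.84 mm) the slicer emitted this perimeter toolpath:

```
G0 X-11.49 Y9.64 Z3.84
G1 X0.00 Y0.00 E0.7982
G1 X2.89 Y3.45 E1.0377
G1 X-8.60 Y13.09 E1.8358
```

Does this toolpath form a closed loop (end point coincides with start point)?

no

Start point (G0): (-11.49, 9.64). End point (last G1): the path does not return to the start — open.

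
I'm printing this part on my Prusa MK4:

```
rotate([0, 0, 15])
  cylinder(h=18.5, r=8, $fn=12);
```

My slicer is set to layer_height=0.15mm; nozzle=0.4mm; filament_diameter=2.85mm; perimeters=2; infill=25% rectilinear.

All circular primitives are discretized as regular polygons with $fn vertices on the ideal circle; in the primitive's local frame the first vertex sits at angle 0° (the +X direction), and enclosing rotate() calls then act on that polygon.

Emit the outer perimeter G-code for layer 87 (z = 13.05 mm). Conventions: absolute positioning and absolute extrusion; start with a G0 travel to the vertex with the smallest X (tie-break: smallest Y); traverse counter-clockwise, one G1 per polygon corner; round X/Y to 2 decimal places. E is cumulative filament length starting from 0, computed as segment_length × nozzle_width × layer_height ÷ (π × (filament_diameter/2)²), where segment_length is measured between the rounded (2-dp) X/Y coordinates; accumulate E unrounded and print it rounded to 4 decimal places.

G0 X-7.73 Y-2.07 Z13.05
G1 X-5.66 Y-5.66 E0.0390
G1 X-2.07 Y-7.73 E0.0780
G1 X2.07 Y-7.73 E0.1169
G1 X5.66 Y-5.66 E0.1559
G1 X7.73 Y-2.07 E0.1948
G1 X7.73 Y2.07 E0.2338
G1 X5.66 Y5.66 E0.2728
G1 X2.07 Y7.73 E0.3117
G1 X-2.07 Y7.73 E0.3507
G1 X-5.66 Y5.66 E0.3896
G1 X-7.73 Y2.07 E0.4286
G1 X-7.73 Y-2.07 E0.4676

At z = 13.05 mm: the r=8 cylinder contributes a regular 12-gon of circumradius 8; (whole slice rotated 15° about Z — lengths, areas and connectivity unchanged). The outline is a single polygon with 12 vertices. Extrusion per mm of travel: 0.4 × 0.15 / (π × 1.425²) = 0.009405. Accumulating E over each segment gives final E = 0.4676.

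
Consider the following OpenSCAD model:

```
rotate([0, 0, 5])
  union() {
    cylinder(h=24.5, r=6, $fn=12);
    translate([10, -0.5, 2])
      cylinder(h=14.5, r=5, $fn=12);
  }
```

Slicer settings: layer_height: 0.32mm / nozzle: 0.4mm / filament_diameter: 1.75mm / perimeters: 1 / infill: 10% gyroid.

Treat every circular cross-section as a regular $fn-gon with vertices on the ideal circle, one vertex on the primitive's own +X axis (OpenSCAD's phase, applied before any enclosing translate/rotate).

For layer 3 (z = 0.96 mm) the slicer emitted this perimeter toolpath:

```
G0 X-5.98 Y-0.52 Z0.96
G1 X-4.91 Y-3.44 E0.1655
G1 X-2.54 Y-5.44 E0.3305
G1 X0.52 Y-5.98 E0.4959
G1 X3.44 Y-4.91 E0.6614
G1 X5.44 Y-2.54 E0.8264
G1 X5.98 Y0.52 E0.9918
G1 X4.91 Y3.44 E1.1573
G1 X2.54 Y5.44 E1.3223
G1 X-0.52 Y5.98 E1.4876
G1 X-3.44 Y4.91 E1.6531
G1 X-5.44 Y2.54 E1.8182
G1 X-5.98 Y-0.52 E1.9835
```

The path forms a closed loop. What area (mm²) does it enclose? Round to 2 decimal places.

Apply the shoelace formula to the sequence of (X, Y) vertices; enclosed area = 108.02 mm².

108.02 mm²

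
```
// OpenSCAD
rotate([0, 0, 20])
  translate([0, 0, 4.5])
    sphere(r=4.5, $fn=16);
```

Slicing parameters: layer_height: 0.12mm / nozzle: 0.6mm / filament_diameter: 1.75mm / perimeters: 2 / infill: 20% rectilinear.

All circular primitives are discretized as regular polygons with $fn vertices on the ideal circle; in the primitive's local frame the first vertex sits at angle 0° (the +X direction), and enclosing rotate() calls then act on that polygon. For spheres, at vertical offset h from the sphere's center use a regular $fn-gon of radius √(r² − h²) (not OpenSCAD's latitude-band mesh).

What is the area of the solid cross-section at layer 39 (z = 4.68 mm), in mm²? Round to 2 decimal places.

At z = 4.68 mm: the r=4.5 sphere slices to a regular 16-gon of circumradius 4.496 (√(r²−h²) with h=0.18 from center) (area = (16/2)·4.496²·sin(360°/16) = 61.90 mm²); (rotated 20° about Z; rotation is an isometry so areas/perimeters/island counts are preserved). Overall, the cross-section is a single solid region. Net area = 61.90 mm².

61.90 mm²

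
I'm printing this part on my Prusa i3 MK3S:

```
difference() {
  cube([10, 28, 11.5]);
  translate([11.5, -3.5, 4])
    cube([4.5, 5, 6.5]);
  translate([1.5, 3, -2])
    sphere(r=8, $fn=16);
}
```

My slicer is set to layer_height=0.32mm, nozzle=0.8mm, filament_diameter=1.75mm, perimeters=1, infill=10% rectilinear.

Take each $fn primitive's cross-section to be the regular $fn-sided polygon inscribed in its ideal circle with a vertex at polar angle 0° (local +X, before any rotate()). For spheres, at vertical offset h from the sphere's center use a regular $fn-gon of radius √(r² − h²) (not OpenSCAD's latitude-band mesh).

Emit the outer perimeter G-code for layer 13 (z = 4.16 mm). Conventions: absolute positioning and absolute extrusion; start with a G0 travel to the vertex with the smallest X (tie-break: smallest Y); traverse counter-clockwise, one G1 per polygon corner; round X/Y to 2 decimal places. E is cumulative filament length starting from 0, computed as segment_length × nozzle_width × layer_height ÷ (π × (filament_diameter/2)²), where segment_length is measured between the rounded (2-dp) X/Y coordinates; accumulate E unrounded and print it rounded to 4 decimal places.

G0 X0.00 Y7.81 Z4.16
G1 X1.50 Y8.10 E0.1626
G1 X3.45 Y7.72 E0.3741
G1 X5.11 Y6.61 E0.5866
G1 X6.22 Y4.95 E0.7991
G1 X6.60 Y3.00 E1.0106
G1 X6.22 Y1.05 E1.2220
G1 X5.52 Y0.00 E1.3563
G1 X10.00 Y0.00 E1.8332
G1 X10.00 Y28.00 E4.8133
G1 X0.00 Y28.00 E5.8776
G1 X0.00 Y7.81 E8.0265

At z = 4.16 mm: the cube (footprint 10×28) is included at this height; the cube at (11.5, -3.5) (footprint 4.5×5) is included at this height; the r=8 sphere at (1.5, 3) contributes a regular 16-gon of circumradius √(8²−6.16²) = 5.104; Subtracting the remaining from the first: starting from the 10×28 cube, the 4.5×5 cube at (11.5, -3.5) misses the remaining region (no effect); the r=8 sphere at (1.5, 3) partially overlaps it — only the 46.03 mm² overlap (of its 79.76 mm²) is removed, clipping the outline — 1 connected region. The outline is a single polygon with 11 vertices. Extrusion per mm of travel: 0.8 × 0.32 / (π × 0.875²) = 0.106432. Accumulating E over each segment gives final E = 8.0265.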